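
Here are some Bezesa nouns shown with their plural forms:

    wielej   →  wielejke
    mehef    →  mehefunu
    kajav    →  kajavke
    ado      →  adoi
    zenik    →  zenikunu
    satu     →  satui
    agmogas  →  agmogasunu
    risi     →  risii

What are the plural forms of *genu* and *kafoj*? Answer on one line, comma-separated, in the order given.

The pattern is voicing of the final sound: -unu when the stem ends in a voiceless consonant (*mehef*, *zenik*, *agmogas*); -ke when the stem ends in a voiced consonant (*wielej*, *kajav*); -i when the stem ends in a vowel (*ado*, *satu*, *risi*).
Since the final sound of *genu* is /u/ (a vowel), it takes -i, giving *genui*.
The final sound of *kafoj* is /j/, which is a voiced consonant, so the suffix is -ke, giving *kafojke*.

genui, kafojke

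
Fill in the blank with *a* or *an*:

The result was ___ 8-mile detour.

an

The indefinite article is chosen by the initial *sound* of the following word, not its spelling.
The number *8* is spoken "eight", beginning with /eɪt/ — a vowel sound.
So the article is *an*: The result was an 8-mile detour.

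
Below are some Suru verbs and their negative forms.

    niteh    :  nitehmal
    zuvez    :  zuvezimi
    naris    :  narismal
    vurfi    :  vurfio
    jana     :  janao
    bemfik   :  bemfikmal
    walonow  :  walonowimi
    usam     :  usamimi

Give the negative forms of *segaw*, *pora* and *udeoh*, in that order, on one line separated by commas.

segawimi, porao, udeohmal

The alternation tracks the final sound of the stem — -mal when the stem ends in a voiceless consonant (*niteh*, *naris*, *bemfik*); -imi when the stem ends in a voiced consonant (*zuvez*, *walonow*, *usam*); -o when the stem ends in a vowel (*vurfi*, *jana*).
The final sound of *segaw* is /w/, which is a voiced consonant, so the suffix is -imi, giving *segawimi*.
*pora* — final sound /a/ (a vowel) → -o → *porao*.
*udeoh*: final sound = /h/, a voiceless consonant → -mal → *udeohmal*.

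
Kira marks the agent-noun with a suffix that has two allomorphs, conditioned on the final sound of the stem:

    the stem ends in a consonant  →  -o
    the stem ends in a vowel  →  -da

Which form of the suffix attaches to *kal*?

Since the final sound of *kal* is /l/ (a consonant), it takes -o.

-o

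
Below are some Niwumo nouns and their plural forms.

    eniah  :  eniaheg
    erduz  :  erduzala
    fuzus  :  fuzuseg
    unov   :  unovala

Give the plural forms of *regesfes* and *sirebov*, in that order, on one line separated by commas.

The alternation tracks the final consonant of the stem — -eg when the stem ends in a voiceless consonant (*eniah*, *fuzus*); -ala when the stem ends in a voiced consonant (*erduz*, *unov*).
*regesfes* — final consonant /s/ (voiceless) → -eg → *regesfeseg*.
Since the final consonant of *sirebov* is /v/ (voiced), it takes -ala, giving *sirebovala*.

regesfeseg, sirebovala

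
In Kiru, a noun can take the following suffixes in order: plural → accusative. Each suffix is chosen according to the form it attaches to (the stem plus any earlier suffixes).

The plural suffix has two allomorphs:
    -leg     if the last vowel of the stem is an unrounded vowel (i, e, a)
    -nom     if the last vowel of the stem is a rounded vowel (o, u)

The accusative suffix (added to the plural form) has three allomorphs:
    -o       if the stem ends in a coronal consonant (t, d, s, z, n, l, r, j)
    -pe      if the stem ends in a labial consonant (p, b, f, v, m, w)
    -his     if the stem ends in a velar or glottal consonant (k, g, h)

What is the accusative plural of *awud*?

*awud*: last vowel = /u/, a rounded vowel → -nom → *awudnom*.
Since the final consonant of the plural form *awudnom* is /m/ (labial), it takes -pe, giving *awudnompe*.

awudnompe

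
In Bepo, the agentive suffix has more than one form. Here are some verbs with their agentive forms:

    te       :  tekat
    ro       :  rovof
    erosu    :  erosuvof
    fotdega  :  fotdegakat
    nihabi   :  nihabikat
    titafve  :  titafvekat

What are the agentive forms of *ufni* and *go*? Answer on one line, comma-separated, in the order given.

Looking at the last vowel of each stem: -vof when the last vowel of the stem is a rounded vowel (*ro*, *erosu*); -kat when the last vowel of the stem is an unrounded vowel (*te*, *fotdega*, *nihabi*, *titafve*).
Since the last vowel of *ufni* is /i/ (an unrounded vowel), it takes -kat, giving *ufnikat*.
Since the last vowel of *go* is /o/ (a rounded vowel), it takes -vof, giving *govof*.

ufnikat, govof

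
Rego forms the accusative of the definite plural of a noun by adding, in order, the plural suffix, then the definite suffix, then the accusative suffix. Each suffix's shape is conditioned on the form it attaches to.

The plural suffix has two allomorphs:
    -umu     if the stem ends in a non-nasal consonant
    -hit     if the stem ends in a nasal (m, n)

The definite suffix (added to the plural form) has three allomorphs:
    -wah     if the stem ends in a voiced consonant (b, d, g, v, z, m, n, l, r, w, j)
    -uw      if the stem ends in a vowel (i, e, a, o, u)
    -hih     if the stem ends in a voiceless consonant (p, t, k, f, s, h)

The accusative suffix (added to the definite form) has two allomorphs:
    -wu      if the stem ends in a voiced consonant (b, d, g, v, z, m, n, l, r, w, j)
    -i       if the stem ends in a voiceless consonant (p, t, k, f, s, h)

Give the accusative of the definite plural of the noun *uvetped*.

*uvetped* — final consonant /d/ (non-nasal) → -umu → *uvetpedumu*.
The plural form *uvetpedumu* — final sound /u/ (a vowel) → -uw → *uvetpedumuuw*.
The definite form *uvetpedumuuw*: final consonant = /w/, voiced → -wu → *uvetpedumuuwwu*.

uvetpedumuuwwu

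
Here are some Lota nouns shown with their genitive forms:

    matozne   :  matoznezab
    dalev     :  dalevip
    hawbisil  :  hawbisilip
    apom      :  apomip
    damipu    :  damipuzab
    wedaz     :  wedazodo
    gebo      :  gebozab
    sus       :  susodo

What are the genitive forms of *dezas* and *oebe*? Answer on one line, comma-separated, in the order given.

The alternation tracks the final sound of the stem — -odo when the stem ends in a sibilant (*wedaz*, *sus*); -ip when the stem ends in a non-sibilant consonant (*dalev*, *hawbisil*, *apom*); -zab when the stem ends in a vowel (*matozne*, *damipu*, *gebo*).
*dezas* — final sound /s/ (a sibilant) → -odo → *dezasodo*.
*oebe* — final sound /e/ (a vowel) → -zab → *oebezab*.

dezasodo, oebezab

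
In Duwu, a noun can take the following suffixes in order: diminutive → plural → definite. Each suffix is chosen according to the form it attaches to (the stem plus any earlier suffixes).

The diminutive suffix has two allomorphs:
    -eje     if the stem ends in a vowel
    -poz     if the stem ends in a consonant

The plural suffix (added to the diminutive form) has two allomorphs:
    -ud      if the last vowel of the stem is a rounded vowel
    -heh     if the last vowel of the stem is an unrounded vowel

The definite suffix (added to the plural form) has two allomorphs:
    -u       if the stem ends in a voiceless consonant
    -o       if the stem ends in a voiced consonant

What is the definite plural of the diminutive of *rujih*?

Since the final sound of *rujih* is /h/ (a consonant), it takes -poz, giving *rujihpoz*.
The diminutive form *rujihpoz*: last vowel = /o/, a rounded vowel → -ud → *rujihpozud*.
Since the final consonant of the plural form *rujihpozud* is /d/ (voiced), it takes -o, giving *rujihpozudo*.

rujihpozudo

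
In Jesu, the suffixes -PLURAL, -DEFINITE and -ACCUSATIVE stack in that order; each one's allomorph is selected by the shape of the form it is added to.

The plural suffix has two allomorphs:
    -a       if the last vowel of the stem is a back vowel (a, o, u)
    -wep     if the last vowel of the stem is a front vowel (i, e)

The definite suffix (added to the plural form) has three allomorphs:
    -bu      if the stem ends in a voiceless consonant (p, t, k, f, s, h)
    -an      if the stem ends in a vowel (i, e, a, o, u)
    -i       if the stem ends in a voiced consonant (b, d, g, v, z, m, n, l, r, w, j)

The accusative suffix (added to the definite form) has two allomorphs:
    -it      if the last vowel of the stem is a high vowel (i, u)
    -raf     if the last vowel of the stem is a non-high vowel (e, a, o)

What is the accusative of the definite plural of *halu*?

haluaanraf

*halu* — last vowel /u/ (a back vowel) → -a → *halua*.
The plural form *halua* — final sound /a/ (a vowel) → -an → *haluaan*.
Since the last vowel of the definite form *haluaan* is /a/ (a non-high vowel), it takes -raf, giving *haluaanraf*.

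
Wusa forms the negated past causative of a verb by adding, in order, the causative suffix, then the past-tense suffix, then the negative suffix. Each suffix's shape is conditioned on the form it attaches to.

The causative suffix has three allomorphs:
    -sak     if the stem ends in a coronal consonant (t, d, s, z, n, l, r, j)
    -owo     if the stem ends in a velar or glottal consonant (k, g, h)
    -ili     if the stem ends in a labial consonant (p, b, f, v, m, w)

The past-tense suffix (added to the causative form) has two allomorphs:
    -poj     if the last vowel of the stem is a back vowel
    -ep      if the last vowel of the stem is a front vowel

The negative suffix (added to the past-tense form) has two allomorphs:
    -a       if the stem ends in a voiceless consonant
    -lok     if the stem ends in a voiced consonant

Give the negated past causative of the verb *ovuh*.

ovuhowopojlok

*ovuh* — final consonant /h/ (velar/glottal) → -owo → *ovuhowo*.
Since the last vowel of the causative form *ovuhowo* is /o/ (a back vowel), it takes -poj, giving *ovuhowopoj*.
The past-tense form *ovuhowopoj* — final consonant /j/ (voiced) → -lok → *ovuhowopojlok*.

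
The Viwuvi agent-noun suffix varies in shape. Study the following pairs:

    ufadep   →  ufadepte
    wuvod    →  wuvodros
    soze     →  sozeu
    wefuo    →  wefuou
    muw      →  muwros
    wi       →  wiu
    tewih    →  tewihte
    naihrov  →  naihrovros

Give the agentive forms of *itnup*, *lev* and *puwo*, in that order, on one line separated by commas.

itnupte, levros, puwou

Looking at the final sound of each stem: -te when the stem ends in a voiceless consonant (*ufadep*, *tewih*); -ros when the stem ends in a voiced consonant (*wuvod*, *muw*, *naihrov*); -u when the stem ends in a vowel (*soze*, *wefuo*, *wi*).
*itnup*: final sound = /p/, a voiceless consonant → -te → *itnupte*.
*lev*: final sound = /v/, a voiced consonant → -ros → *levros*.
Since the final sound of *puwo* is /o/ (a vowel), it takes -u, giving *puwou*.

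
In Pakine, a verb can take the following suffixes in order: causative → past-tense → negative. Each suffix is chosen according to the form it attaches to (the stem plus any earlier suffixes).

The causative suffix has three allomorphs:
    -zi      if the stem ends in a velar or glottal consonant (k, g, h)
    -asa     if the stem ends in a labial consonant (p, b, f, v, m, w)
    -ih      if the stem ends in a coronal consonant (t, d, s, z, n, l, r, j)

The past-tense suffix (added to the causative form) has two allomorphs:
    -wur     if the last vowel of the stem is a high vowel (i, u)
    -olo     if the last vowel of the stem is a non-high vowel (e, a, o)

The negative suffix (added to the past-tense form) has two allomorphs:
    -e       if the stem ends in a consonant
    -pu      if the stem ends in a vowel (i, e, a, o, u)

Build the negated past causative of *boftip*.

The final consonant of *boftip* is /p/, which is labial, so the causative suffix is -asa, giving *boftipasa*.
Since the last vowel of the causative form *boftipasa* is /a/ (a non-high vowel), it takes -olo, giving *boftipasaolo*.
The past-tense form *boftipasaolo* — final sound /o/ (a vowel) → -pu → *boftipasaolopu*.

boftipasaolopu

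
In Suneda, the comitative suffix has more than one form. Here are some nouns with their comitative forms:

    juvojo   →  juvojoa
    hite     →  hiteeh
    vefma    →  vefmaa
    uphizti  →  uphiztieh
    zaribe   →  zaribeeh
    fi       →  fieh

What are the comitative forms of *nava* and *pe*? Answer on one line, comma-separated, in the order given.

navaa, peeh

The suffix is conditioned by the last vowel: -eh when the last vowel of the stem is a front vowel (*hite*, *uphizti*, *zaribe*, *fi*); -a when the last vowel of the stem is a back vowel (*juvojo*, *vefma*).
Since the last vowel of *nava* is /a/ (a back vowel), it takes -a, giving *navaa*.
*pe*: last vowel = /e/, a front vowel → -eh → *peeh*.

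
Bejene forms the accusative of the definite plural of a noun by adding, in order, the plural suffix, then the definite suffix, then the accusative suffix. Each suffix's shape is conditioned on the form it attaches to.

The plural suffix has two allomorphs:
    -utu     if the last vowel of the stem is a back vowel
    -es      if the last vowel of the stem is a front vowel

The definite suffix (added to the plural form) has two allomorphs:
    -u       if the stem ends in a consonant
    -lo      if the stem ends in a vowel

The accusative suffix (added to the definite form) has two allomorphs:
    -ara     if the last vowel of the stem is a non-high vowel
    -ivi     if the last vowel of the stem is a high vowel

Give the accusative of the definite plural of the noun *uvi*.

uviesuivi

Since the last vowel of *uvi* is /i/ (a front vowel), it takes -es, giving *uvies*.
Since the final sound of the plural form *uvies* is /s/ (a consonant), it takes -u, giving *uviesu*.
Since the last vowel of the definite form *uviesu* is /u/ (a high vowel), it takes -ivi, giving *uviesuivi*.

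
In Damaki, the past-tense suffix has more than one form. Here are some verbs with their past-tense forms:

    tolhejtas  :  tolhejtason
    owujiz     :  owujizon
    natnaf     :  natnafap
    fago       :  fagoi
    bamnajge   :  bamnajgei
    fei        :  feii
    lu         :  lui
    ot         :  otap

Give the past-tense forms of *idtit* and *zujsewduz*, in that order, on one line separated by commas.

Looking at the final sound of each stem: -on when the stem ends in a sibilant (*tolhejtas*, *owujiz*); -ap when the stem ends in a non-sibilant consonant (*natnaf*, *ot*); -i when the stem ends in a vowel (*fago*, *bamnajge*, *fei*, *lu*).
The final sound of *idtit* is /t/, which is a non-sibilant consonant, so the suffix is -ap, giving *idtitap*.
Since the final sound of *zujsewduz* is /z/ (a sibilant), it takes -on, giving *zujsewduzon*.

idtitap, zujsewduzon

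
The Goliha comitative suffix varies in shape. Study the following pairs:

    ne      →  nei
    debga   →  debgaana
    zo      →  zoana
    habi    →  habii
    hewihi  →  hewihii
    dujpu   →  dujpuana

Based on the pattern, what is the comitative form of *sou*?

The pattern is front/back vowel harmony: -i when the last vowel of the stem is a front vowel (*ne*, *habi*, *hewihi*); -ana when the last vowel of the stem is a back vowel (*debga*, *zo*, *dujpu*).
The last vowel of *sou* is /u/, which is a back vowel, so the suffix is -ana, giving *souana*.

souana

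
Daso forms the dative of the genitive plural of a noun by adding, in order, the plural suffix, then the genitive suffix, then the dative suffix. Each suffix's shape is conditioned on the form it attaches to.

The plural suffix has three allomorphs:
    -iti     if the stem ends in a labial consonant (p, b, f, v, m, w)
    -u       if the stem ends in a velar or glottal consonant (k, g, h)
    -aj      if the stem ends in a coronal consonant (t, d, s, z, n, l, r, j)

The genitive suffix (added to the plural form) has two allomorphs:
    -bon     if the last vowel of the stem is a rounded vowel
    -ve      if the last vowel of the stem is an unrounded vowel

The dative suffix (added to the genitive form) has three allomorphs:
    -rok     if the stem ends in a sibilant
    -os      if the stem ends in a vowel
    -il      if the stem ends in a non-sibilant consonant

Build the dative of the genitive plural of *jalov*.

*jalov*: final consonant = /v/, labial → -iti → *jaloviti*.
The last vowel of the plural form *jaloviti* is /i/, which is an unrounded vowel, so the genitive suffix is -ve, giving *jalovitive*.
The final sound of the genitive form *jalovitive* is /e/, which is a vowel, so the dative suffix is -os, giving *jalovitiveos*.

jalovitiveos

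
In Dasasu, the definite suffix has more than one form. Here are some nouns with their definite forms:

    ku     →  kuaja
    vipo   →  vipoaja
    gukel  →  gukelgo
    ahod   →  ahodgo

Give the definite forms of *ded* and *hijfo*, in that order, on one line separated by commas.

Looking at the final sound of each stem: -go when the stem ends in a consonant (*gukel*, *ahod*); -aja when the stem ends in a vowel (*ku*, *vipo*).
*ded* — final sound /d/ (a consonant) → -go → *dedgo*.
*hijfo*: final sound = /o/, a vowel → -aja → *hijfoaja*.

dedgo, hijfoaja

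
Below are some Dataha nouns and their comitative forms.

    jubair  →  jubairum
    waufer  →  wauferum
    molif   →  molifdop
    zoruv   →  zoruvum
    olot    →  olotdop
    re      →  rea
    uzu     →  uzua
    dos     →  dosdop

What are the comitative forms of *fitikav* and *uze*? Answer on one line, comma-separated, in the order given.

fitikavum, uzea

The alternation tracks the final sound of the stem — -dop when the stem ends in a voiceless consonant (*molif*, *olot*, *dos*); -um when the stem ends in a voiced consonant (*jubair*, *waufer*, *zoruv*); -a when the stem ends in a vowel (*re*, *uzu*).
The final sound of *fitikav* is /v/, which is a voiced consonant, so the suffix is -um, giving *fitikavum*.
The final sound of *uze* is /e/, which is a vowel, so the suffix is -a, giving *uzea*.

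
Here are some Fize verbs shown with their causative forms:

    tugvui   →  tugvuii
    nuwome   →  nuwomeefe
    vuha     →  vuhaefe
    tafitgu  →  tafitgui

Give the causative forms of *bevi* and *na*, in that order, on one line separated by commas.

bevii, naefe

Looking at the last vowel of each stem: -i when the last vowel of the stem is a high vowel (*tugvui*, *tafitgu*); -efe when the last vowel of the stem is a non-high vowel (*nuwome*, *vuha*).
*bevi*: last vowel = /i/, a high vowel → -i → *bevii*.
*na* — last vowel /a/ (a non-high vowel) → -efe → *naefe*.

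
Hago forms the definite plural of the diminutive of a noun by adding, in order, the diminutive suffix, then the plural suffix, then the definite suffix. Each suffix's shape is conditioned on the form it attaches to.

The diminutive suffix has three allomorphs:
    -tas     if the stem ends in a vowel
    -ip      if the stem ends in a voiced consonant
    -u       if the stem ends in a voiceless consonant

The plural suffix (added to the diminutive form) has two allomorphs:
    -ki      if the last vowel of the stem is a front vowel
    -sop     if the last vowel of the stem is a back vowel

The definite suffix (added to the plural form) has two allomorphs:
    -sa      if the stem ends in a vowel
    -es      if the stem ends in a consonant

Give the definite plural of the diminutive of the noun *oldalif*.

oldalifusopes

*oldalif* — final sound /f/ (a voiceless consonant) → -u → *oldalifu*.
Since the last vowel of the diminutive form *oldalifu* is /u/ (a back vowel), it takes -sop, giving *oldalifusop*.
The plural form *oldalifusop* — final sound /p/ (a consonant) → -es → *oldalifusopes*.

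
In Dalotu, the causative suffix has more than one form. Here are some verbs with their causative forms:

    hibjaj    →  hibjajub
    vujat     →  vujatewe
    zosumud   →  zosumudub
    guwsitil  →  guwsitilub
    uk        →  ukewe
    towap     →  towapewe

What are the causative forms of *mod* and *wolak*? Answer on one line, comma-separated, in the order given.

modub, wolakewe

The alternation tracks the final consonant of the stem — -ewe when the stem ends in a voiceless consonant (*vujat*, *uk*, *towap*); -ub when the stem ends in a voiced consonant (*hibjaj*, *zosumud*, *guwsitil*).
Since the final consonant of *mod* is /d/ (voiced), it takes -ub, giving *modub*.
*wolak*: final consonant = /k/, voiceless → -ewe → *wolakewe*.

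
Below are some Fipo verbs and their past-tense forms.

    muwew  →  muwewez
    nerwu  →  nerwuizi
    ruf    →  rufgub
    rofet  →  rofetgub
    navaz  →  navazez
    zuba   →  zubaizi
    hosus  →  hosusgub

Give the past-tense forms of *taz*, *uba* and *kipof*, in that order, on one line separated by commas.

Looking at the final sound of each stem: -gub when the stem ends in a voiceless consonant (*ruf*, *rofet*, *hosus*); -ez when the stem ends in a voiced consonant (*muwew*, *navaz*); -izi when the stem ends in a vowel (*nerwu*, *zuba*).
*taz* — final sound /z/ (a voiced consonant) → -ez → *tazez*.
*uba*: final sound = /a/, a vowel → -izi → *ubaizi*.
Since the final sound of *kipof* is /f/ (a voiceless consonant), it takes -gub, giving *kipofgub*.

tazez, ubaizi, kipofgub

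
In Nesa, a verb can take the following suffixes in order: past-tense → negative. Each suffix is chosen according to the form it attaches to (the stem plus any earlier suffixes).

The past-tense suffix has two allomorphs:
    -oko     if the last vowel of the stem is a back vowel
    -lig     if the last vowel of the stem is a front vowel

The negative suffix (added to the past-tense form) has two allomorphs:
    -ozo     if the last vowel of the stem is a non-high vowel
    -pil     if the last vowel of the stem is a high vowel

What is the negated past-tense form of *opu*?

opuokoozo

*opu*: last vowel = /u/, a back vowel → -oko → *opuoko*.
The past-tense form *opuoko*: last vowel = /o/, a non-high vowel → -ozo → *opuokoozo*.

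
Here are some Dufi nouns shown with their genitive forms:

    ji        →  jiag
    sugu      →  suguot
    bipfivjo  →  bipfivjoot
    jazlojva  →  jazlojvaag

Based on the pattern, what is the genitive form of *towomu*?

The alternation tracks the last vowel of the stem — -ot when the last vowel of the stem is a rounded vowel (*sugu*, *bipfivjo*); -ag when the last vowel of the stem is an unrounded vowel (*ji*, *jazlojva*).
Since the last vowel of *towomu* is /u/ (a rounded vowel), it takes -ot, giving *towomuot*.

towomuot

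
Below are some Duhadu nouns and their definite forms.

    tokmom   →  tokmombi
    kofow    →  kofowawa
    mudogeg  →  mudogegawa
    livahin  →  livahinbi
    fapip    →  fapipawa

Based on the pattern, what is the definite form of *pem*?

pembi

The pattern is nasality of the final consonant: -bi when the stem ends in a nasal (*tokmom*, *livahin*); -awa when the stem ends in a non-nasal consonant (*kofow*, *mudogeg*, *fapip*).
Since the final consonant of *pem* is /m/ (a nasal), it takes -bi, giving *pembi*.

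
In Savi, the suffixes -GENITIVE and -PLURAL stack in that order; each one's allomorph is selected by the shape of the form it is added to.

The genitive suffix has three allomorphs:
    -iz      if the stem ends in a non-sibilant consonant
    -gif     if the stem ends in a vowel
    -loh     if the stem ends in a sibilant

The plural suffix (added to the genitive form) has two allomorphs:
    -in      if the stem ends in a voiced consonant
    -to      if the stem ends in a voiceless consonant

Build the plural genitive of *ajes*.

ajeslohto

Since the final sound of *ajes* is /s/ (a sibilant), it takes -loh, giving *ajesloh*.
The final consonant of the genitive form *ajesloh* is /h/, which is voiceless, so the plural suffix is -to, giving *ajeslohto*.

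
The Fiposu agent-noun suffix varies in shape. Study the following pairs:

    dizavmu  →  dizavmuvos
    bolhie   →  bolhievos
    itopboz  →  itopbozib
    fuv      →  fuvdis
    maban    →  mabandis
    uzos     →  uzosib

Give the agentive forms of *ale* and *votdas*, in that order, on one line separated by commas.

Looking at the final sound of each stem: -ib when the stem ends in a sibilant (*itopboz*, *uzos*); -dis when the stem ends in a non-sibilant consonant (*fuv*, *maban*); -vos when the stem ends in a vowel (*dizavmu*, *bolhie*).
The final sound of *ale* is /e/, which is a vowel, so the suffix is -vos, giving *alevos*.
*votdas*: final sound = /s/, a sibilant → -ib → *votdasib*.

alevos, votdasib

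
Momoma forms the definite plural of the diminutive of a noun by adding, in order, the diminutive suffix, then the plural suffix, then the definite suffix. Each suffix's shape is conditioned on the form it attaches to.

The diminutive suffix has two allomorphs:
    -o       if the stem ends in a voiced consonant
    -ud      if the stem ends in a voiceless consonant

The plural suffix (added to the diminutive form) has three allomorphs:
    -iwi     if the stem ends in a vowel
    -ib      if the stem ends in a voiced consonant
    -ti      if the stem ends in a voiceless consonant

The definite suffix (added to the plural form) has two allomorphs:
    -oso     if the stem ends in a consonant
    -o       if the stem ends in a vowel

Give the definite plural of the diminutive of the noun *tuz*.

tuzoiwio

*tuz*: final consonant = /z/, voiced → -o → *tuzo*.
Since the final sound of the diminutive form *tuzo* is /o/ (a vowel), it takes -iwi, giving *tuzoiwi*.
Since the final sound of the plural form *tuzoiwi* is /i/ (a vowel), it takes -o, giving *tuzoiwio*.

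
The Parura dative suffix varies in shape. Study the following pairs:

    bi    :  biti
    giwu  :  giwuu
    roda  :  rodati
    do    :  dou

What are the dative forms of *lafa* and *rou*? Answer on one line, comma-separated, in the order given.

lafati, rouu

The alternation tracks the last vowel of the stem — -u when the last vowel of the stem is a rounded vowel (*giwu*, *do*); -ti when the last vowel of the stem is an unrounded vowel (*bi*, *roda*).
The last vowel of *lafa* is /a/, which is an unrounded vowel, so the suffix is -ti, giving *lafati*.
The last vowel of *rou* is /u/, which is a rounded vowel, so the suffix is -u, giving *rouu*.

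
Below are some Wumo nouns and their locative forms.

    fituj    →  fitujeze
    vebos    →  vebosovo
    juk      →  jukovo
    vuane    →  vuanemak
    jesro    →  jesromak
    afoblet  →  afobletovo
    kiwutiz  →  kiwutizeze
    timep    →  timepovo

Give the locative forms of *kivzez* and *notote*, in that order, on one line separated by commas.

kivzezeze, nototemak

The pattern is voicing of the final sound: -ovo when the stem ends in a voiceless consonant (*vebos*, *juk*, *afoblet*, *timep*); -eze when the stem ends in a voiced consonant (*fituj*, *kiwutiz*); -mak when the stem ends in a vowel (*vuane*, *jesro*).
Since the final sound of *kivzez* is /z/ (a voiced consonant), it takes -eze, giving *kivzezeze*.
*notote* — final sound /e/ (a vowel) → -mak → *nototemak*.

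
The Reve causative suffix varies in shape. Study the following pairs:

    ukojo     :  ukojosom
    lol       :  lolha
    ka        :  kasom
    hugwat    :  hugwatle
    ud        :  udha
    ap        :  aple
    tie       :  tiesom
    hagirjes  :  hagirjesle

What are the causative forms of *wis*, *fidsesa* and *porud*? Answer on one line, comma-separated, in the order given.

wisle, fidsesasom, porudha

The pattern is voicing of the final sound: -le when the stem ends in a voiceless consonant (*hugwat*, *ap*, *hagirjes*); -ha when the stem ends in a voiced consonant (*lol*, *ud*); -som when the stem ends in a vowel (*ukojo*, *ka*, *tie*).
*wis*: final sound = /s/, a voiceless consonant → -le → *wisle*.
*fidsesa*: final sound = /a/, a vowel → -som → *fidsesasom*.
*porud* — final sound /d/ (a voiced consonant) → -ha → *porudha*.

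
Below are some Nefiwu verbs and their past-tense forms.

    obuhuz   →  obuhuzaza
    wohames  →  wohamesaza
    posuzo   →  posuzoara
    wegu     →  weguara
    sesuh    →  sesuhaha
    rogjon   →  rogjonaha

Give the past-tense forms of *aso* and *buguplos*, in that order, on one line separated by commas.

The suffix is conditioned by the final sound: -aza when the stem ends in a sibilant (*obuhuz*, *wohames*); -aha when the stem ends in a non-sibilant consonant (*sesuh*, *rogjon*); -ara when the stem ends in a vowel (*posuzo*, *wegu*).
*aso* — final sound /o/ (a vowel) → -ara → *asoara*.
The final sound of *buguplos* is /s/, which is a sibilant, so the suffix is -aza, giving *buguplosaza*.

asoara, buguplosaza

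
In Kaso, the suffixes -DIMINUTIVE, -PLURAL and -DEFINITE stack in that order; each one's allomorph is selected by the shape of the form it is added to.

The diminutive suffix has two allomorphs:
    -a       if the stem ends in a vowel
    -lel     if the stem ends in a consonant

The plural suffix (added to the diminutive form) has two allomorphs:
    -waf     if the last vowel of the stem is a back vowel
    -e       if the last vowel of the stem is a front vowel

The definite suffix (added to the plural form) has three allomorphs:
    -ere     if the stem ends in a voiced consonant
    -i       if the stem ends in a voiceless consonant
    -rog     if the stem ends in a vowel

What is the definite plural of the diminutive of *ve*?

Since the final sound of *ve* is /e/ (a vowel), it takes -a, giving *vea*.
Since the last vowel of the diminutive form *vea* is /a/ (a back vowel), it takes -waf, giving *veawaf*.
Since the final sound of the plural form *veawaf* is /f/ (a voiceless consonant), it takes -i, giving *veawafi*.

veawafi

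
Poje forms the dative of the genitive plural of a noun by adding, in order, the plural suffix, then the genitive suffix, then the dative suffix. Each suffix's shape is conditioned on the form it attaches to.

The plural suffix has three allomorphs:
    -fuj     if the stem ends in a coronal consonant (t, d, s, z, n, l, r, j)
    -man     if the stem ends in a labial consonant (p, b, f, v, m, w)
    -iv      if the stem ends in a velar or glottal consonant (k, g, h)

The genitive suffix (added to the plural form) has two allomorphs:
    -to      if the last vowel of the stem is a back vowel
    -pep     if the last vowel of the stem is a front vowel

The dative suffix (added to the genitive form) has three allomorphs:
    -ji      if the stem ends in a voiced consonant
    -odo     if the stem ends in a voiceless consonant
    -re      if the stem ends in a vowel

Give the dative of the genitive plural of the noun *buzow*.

*buzow*: final consonant = /w/, labial → -man → *buzowman*.
The plural form *buzowman* — last vowel /a/ (a back vowel) → -to → *buzowmanto*.
The genitive form *buzowmanto*: final sound = /o/, a vowel → -re → *buzowmantore*.

buzowmantore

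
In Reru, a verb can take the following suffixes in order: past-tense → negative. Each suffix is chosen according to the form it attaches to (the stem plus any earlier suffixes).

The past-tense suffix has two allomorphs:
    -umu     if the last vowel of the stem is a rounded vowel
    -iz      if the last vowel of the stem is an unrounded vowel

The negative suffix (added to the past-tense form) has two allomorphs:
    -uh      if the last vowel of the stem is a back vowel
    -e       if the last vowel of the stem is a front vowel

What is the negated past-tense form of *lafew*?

lafewize

Since the last vowel of *lafew* is /e/ (an unrounded vowel), it takes -iz, giving *lafewiz*.
The past-tense form *lafewiz* — last vowel /i/ (a front vowel) → -e → *lafewize*.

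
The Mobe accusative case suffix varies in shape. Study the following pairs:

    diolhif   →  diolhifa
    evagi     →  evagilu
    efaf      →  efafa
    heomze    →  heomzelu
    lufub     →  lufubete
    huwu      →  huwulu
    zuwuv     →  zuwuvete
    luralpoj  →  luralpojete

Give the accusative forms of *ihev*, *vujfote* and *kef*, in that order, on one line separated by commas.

The pattern is voicing of the final sound: -a when the stem ends in a voiceless consonant (*diolhif*, *efaf*); -ete when the stem ends in a voiced consonant (*lufub*, *zuwuv*, *luralpoj*); -lu when the stem ends in a vowel (*evagi*, *heomze*, *huwu*).
The final sound of *ihev* is /v/, which is a voiced consonant, so the suffix is -ete, giving *ihevete*.
Since the final sound of *vujfote* is /e/ (a vowel), it takes -lu, giving *vujfotelu*.
*kef*: final sound = /f/, a voiceless consonant → -a → *kefa*.

ihevete, vujfotelu, kefa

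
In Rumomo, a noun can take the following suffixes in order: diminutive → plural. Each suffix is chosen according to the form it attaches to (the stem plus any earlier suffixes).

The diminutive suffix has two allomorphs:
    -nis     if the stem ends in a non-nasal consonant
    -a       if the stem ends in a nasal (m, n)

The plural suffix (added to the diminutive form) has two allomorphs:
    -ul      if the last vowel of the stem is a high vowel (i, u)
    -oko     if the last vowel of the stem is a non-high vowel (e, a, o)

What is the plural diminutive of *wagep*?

wagepnisul

The final consonant of *wagep* is /p/, which is non-nasal, so the diminutive suffix is -nis, giving *wagepnis*.
Since the last vowel of the diminutive form *wagepnis* is /i/ (a high vowel), it takes -ul, giving *wagepnisul*.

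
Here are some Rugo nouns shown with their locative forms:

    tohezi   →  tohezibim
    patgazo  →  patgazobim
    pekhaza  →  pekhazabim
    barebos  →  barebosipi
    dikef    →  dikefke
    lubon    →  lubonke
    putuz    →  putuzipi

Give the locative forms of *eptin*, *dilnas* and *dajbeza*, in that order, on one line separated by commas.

The alternation tracks the final sound of the stem — -ipi when the stem ends in a sibilant (*barebos*, *putuz*); -ke when the stem ends in a non-sibilant consonant (*dikef*, *lubon*); -bim when the stem ends in a vowel (*tohezi*, *patgazo*, *pekhaza*).
*eptin* — final sound /n/ (a non-sibilant consonant) → -ke → *eptinke*.
The final sound of *dilnas* is /s/, which is a sibilant, so the suffix is -ipi, giving *dilnasipi*.
*dajbeza*: final sound = /a/, a vowel → -bim → *dajbezabim*.

eptinke, dilnasipi, dajbezabim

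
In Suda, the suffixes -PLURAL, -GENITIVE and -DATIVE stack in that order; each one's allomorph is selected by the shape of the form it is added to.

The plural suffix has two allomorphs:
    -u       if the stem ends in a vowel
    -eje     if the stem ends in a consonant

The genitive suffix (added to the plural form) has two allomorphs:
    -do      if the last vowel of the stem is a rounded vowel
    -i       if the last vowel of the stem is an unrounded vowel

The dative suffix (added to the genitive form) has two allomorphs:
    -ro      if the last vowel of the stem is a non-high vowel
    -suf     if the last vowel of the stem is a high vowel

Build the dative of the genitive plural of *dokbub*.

dokbubejeisuf

Since the final sound of *dokbub* is /b/ (a consonant), it takes -eje, giving *dokbubeje*.
The plural form *dokbubeje*: last vowel = /e/, an unrounded vowel → -i → *dokbubejei*.
The genitive form *dokbubejei* — last vowel /i/ (a high vowel) → -suf → *dokbubejeisuf*.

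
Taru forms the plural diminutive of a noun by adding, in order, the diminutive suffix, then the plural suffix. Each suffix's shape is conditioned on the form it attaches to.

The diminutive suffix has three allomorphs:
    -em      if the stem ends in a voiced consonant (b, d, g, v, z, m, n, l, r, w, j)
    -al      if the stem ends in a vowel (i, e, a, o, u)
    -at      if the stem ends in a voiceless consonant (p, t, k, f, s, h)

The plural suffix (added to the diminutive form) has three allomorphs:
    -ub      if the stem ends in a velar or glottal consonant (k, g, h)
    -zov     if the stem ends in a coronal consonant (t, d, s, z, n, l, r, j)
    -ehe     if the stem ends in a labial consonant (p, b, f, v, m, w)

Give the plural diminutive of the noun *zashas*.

zashasatzov

*zashas*: final sound = /s/, a voiceless consonant → -at → *zashasat*.
Since the final consonant of the diminutive form *zashasat* is /t/ (coronal), it takes -zov, giving *zashasatzov*.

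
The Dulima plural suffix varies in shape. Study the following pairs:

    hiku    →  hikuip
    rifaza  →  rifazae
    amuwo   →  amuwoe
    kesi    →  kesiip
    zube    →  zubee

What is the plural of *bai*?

Looking at the last vowel of each stem: -ip when the last vowel of the stem is a high vowel (*hiku*, *kesi*); -e when the last vowel of the stem is a non-high vowel (*rifaza*, *amuwo*, *zube*).
The last vowel of *bai* is /i/, which is a high vowel, so the suffix is -ip, giving *baiip*.

baiip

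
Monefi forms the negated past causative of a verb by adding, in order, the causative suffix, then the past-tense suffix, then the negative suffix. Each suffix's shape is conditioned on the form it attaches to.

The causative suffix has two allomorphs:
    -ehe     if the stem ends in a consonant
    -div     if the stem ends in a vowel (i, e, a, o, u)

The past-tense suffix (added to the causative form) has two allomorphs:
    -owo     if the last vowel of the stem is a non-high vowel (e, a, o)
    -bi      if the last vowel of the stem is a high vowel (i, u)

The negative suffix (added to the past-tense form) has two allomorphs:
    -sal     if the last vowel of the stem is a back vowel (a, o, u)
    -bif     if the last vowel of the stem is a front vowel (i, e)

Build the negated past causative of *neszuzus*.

neszuzuseheowosal

The final sound of *neszuzus* is /s/, which is a consonant, so the causative suffix is -ehe, giving *neszuzusehe*.
The causative form *neszuzusehe* — last vowel /e/ (a non-high vowel) → -owo → *neszuzuseheowo*.
The last vowel of the past-tense form *neszuzuseheowo* is /o/, which is a back vowel, so the negative suffix is -sal, giving *neszuzuseheowosal*.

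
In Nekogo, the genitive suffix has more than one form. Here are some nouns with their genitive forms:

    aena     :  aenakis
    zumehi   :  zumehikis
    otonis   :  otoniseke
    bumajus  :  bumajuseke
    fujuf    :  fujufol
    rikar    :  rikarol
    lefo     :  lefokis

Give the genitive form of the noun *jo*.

jokis

The pattern is sibilance of the final sound: -eke when the stem ends in a sibilant (*otonis*, *bumajus*); -ol when the stem ends in a non-sibilant consonant (*fujuf*, *rikar*); -kis when the stem ends in a vowel (*aena*, *zumehi*, *lefo*).
*jo* — final sound /o/ (a vowel) → -kis → *jokis*.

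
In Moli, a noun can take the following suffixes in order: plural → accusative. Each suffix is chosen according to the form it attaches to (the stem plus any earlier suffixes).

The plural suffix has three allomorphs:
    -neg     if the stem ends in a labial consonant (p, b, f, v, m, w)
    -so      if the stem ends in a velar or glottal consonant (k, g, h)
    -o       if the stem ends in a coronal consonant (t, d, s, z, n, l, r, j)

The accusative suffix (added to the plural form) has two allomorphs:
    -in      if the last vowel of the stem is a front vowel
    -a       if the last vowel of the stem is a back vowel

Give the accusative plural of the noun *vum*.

The final consonant of *vum* is /m/, which is labial, so the plural suffix is -neg, giving *vumneg*.
The last vowel of the plural form *vumneg* is /e/, which is a front vowel, so the accusative suffix is -in, giving *vumnegin*.

vumnegin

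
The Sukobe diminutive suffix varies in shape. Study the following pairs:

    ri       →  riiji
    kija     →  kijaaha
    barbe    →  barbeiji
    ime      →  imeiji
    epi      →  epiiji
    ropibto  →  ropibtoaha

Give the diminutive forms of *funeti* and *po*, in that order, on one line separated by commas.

funetiiji, poaha

The alternation tracks the last vowel of the stem — -iji when the last vowel of the stem is a front vowel (*ri*, *barbe*, *ime*, *epi*); -aha when the last vowel of the stem is a back vowel (*kija*, *ropibto*).
*funeti* — last vowel /i/ (a front vowel) → -iji → *funetiiji*.
Since the last vowel of *po* is /o/ (a back vowel), it takes -aha, giving *poaha*.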